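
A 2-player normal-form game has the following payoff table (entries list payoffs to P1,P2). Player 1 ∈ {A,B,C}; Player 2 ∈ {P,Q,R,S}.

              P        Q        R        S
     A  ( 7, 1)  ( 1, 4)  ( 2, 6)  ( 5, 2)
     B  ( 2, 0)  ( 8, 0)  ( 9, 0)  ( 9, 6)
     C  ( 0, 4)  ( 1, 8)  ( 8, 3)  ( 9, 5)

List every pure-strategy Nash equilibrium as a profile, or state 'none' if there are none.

(A,P): not NE [P2→R gives 6>1]
(A,Q): not NE [P1→B gives 8>1; P2→R gives 6>4]
(A,R): not NE [P1→B gives 9>2]
(A,S): not NE [P1→C gives 9>5; P2→R gives 6>2]
(B,P): not NE [P1→A gives 7>2; P2→S gives 6>0]
(B,Q): not NE [P2→S gives 6>0]
(B,R): not NE [P2→S gives 6>0]
(B,S): NE
(C,P): not NE [P1→A gives 7>0; P2→Q gives 8>4]
(C,Q): not NE [P1→B gives 8>1]
(C,R): not NE [P1→B gives 9>8; P2→Q gives 8>3]
(C,S): not NE [P2→Q gives 8>5]

Nash profiles: (B,S)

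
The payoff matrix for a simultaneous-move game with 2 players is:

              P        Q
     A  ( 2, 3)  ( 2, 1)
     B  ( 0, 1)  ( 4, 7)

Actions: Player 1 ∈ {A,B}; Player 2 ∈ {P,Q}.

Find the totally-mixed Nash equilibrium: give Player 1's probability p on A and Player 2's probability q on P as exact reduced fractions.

P1 indiff ⇒ q·2+(1-q)·2 = q·0+(1-q)·4 ⇒ q(2) = (1-q)(2) ⇒ q = 1/2
P2 indiff ⇒ p·3+(1-p)·1 = p·1+(1-p)·7 ⇒ p(2) = (1-p)(6) ⇒ p = 3/4

p=3/4, q=1/2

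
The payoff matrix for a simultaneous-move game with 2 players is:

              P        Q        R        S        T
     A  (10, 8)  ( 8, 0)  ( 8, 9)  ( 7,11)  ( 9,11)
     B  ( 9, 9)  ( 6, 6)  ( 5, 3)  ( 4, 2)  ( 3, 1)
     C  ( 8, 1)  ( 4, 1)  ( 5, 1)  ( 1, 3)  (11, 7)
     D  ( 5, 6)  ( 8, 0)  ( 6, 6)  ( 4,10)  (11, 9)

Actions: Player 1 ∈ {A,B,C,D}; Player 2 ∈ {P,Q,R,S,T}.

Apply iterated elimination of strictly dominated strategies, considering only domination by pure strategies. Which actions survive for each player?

P1 drop B (A beats it: P:10>9 Q:8>6 R:8>5 S:7>4 T:9>3)
P2 drop P (S beats it: A:11>8 C:3>1 D:10>6)
P2 drop Q (S beats it: A:11>0 C:3>1 D:10>0)
P2 drop R (S beats it: A:11>9 C:3>1 D:10>6)
P1→{A,C,D} P2→{S,T}

Remaining: P1:{A,C,D} P2:{S,T}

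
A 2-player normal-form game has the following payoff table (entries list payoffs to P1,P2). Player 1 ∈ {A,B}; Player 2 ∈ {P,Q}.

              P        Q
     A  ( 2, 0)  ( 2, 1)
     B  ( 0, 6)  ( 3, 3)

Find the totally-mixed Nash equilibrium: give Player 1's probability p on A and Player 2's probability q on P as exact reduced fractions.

(p,q) = (3/4, 1/3)

P1 indiff ⇒ q·2+(1-q)·2 = q·0+(1-q)·3 ⇒ q(2) = (1-q)(1) ⇒ q = 1/3
P2 indiff ⇒ p·0+(1-p)·6 = p·1+(1-p)·3 ⇒ p(-1) = (1-p)(-3) ⇒ p = 3/4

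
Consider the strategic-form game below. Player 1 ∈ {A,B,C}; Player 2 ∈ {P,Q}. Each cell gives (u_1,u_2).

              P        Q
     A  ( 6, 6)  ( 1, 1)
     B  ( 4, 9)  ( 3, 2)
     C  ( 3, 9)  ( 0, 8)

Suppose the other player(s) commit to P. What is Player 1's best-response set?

u_1(A vs P) = 6
u_1(B vs P) = 4
u_1(C vs P) = 3
max payoff 6 at {A}

P1 best: {A}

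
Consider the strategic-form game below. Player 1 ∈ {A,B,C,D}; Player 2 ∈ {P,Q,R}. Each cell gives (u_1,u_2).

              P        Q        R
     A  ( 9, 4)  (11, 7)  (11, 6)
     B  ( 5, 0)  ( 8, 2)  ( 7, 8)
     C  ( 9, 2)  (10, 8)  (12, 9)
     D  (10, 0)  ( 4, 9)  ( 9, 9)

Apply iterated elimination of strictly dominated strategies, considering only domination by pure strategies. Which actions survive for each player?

P1 drop B (A beats it: P:9>5 Q:11>8 R:11>7)
P2 drop P (Q beats it: A:7>4 C:8>2 D:9>0)
P1 drop D (A beats it: Q:11>4 R:11>9)
P1→{A,C} P2→{Q,R}

Remaining: P1:{A,C} P2:{Q,R}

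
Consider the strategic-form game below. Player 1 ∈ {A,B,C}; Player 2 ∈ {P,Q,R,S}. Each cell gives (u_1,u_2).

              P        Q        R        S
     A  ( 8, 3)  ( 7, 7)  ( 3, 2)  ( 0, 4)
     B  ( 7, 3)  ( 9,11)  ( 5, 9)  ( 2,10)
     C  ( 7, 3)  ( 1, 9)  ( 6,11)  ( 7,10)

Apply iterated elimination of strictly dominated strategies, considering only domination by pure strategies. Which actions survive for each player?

P2 drop P (Q beats it: A:7>3 B:11>3 C:9>3)
P1 drop A (B beats it: Q:9>7 R:5>3 S:2>0)
P1→{B,C} P2→{Q,R,S}

Remaining: P1:{B,C} P2:{Q,R,S}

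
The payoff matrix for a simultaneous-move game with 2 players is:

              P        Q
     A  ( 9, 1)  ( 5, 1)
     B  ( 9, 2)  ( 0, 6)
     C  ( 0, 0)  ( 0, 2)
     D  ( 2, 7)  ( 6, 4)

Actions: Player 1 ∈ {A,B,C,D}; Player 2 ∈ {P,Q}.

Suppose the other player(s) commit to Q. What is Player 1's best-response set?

P1 best: {D}

u_1(A vs Q) = 5
u_1(B vs Q) = 0
u_1(C vs Q) = 0
u_1(D vs Q) = 6
max payoff 6 at {D}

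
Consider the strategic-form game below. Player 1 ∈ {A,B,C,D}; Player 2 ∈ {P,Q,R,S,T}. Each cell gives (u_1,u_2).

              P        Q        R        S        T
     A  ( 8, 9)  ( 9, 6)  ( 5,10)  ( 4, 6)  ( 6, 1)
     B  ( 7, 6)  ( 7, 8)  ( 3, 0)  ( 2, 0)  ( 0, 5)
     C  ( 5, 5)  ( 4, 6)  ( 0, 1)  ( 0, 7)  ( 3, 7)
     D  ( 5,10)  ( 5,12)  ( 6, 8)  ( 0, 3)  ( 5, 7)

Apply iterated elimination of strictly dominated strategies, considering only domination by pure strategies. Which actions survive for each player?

P1 drop B (A beats it: P:8>7 Q:9>7 R:5>3 S:4>2 T:6>0)
P1 drop C (A beats it: P:8>5 Q:9>4 R:5>0 S:4>0 T:6>3)
P2 drop S (P beats it: A:9>6 D:10>3)
P2 drop T (P beats it: A:9>1 D:10>7)
P1→{A,D} P2→{P,Q,R}

Survivors P1:{A,D} P2:{P,Q,R}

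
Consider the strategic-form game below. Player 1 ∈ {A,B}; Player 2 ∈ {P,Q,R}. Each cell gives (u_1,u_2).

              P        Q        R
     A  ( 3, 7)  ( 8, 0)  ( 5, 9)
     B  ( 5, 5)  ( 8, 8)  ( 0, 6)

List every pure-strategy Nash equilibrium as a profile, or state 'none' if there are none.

(A,P): not NE [P1→B gives 5>3; P2→R gives 9>7]
(A,Q): not NE [P2→R gives 9>0]
(A,R): NE
(B,P): not NE [P2→Q gives 8>5]
(B,Q): NE
(B,R): not NE [P1→A gives 5>0; P2→Q gives 8>6]

Nash profiles: (A,R), (B,Q)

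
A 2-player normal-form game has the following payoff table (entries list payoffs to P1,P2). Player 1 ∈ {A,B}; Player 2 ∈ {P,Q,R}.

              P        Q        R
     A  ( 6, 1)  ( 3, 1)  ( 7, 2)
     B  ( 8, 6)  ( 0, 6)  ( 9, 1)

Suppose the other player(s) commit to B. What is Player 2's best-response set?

u_2(P vs B) = 6
u_2(Q vs B) = 6
u_2(R vs B) = 1
max payoff 6 at {P,Q}

P2 best: {P,Q}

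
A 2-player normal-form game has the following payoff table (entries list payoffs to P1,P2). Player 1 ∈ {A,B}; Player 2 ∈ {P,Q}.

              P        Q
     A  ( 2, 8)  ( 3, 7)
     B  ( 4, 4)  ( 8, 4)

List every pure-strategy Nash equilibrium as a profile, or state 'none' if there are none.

(A,P): not NE [P1→B gives 4>2]
(A,Q): not NE [P1→B gives 8>3; P2→P gives 8>7]
(B,P): NE
(B,Q): NE

NE set: (B,P), (B,Q)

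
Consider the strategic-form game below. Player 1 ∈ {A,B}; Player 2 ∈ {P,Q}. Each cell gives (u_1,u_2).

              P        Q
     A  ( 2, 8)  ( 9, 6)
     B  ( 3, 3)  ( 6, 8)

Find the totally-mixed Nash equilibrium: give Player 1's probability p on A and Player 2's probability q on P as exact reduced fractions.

P1 indiff ⇒ q·2+(1-q)·9 = q·3+(1-q)·6 ⇒ q(-1) = (1-q)(-3) ⇒ q = 3/4
P2 indiff ⇒ p·8+(1-p)·3 = p·6+(1-p)·8 ⇒ p(2) = (1-p)(5) ⇒ p = 5/7

(p,q) = (5/7, 3/4)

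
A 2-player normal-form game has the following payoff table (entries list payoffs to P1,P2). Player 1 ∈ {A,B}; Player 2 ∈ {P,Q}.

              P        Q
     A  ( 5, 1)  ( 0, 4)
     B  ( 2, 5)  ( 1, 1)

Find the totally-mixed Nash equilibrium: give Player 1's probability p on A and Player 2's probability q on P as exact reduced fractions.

P1 indiff ⇒ q·5+(1-q)·0 = q·2+(1-q)·1 ⇒ q(3) = (1-q)(1) ⇒ q = 1/4
P2 indiff ⇒ p·1+(1-p)·5 = p·4+(1-p)·1 ⇒ p(-3) = (1-p)(-4) ⇒ p = 4/7

P1 mixes 4/7 on A; P2 mixes 1/4 on P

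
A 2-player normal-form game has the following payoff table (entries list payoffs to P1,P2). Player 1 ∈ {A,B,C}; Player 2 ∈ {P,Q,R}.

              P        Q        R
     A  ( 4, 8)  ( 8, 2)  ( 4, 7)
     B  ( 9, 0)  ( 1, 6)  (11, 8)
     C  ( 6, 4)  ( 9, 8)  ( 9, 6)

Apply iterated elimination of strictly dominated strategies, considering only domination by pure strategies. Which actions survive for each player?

IESDS → P1:{B,C} P2:{Q,R}

P1 drop A (C beats it: P:6>4 Q:9>8 R:9>4)
P2 drop P (Q beats it: B:6>0 C:8>4)
P1→{B,C} P2→{Q,R}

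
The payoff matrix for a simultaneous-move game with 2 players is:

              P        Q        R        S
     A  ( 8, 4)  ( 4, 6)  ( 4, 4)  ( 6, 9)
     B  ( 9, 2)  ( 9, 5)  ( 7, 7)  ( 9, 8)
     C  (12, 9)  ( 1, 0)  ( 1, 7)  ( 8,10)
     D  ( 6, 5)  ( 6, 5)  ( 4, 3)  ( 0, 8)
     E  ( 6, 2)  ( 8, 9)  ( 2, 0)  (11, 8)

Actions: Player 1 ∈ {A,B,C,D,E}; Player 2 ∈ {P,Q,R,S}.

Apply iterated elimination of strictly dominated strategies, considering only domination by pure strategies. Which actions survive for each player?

P1 drop A (B beats it: P:9>8 Q:9>4 R:7>4 S:9>6)
P1 drop D (B beats it: P:9>6 Q:9>6 R:7>4 S:9>0)
P2 drop P (S beats it: B:8>2 C:10>9 E:8>2)
P1 drop C (B beats it: Q:9>1 R:7>1 S:9>8)
P2 drop R (S beats it: B:8>7 E:8>0)
P1→{B,E} P2→{Q,S}

Survivors P1:{B,E} P2:{Q,S}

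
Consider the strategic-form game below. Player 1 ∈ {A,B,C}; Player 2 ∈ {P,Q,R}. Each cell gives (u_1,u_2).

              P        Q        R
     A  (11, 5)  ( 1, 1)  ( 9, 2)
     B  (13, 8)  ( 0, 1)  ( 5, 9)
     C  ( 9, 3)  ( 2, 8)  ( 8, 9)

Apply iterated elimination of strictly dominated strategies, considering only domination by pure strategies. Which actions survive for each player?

P2 drop Q (R beats it: A:2>1 B:9>1 C:9>8)
P1 drop C (A beats it: P:11>9 R:9>8)
P1→{A,B} P2→{P,R}

Remaining: P1:{A,B} P2:{P,R}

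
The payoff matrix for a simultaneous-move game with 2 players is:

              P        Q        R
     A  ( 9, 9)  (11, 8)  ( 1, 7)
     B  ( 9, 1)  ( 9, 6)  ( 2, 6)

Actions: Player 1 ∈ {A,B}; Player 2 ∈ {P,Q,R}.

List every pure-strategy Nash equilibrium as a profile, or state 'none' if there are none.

PSNE = {(A,P), (B,R)}

(A,P): NE
(A,Q): not NE [P2→P gives 9>8]
(A,R): not NE [P1→B gives 2>1; P2→P gives 9>7]
(B,P): not NE [P2→R gives 6>1]
(B,Q): not NE [P1→A gives 11>9]
(B,R): NE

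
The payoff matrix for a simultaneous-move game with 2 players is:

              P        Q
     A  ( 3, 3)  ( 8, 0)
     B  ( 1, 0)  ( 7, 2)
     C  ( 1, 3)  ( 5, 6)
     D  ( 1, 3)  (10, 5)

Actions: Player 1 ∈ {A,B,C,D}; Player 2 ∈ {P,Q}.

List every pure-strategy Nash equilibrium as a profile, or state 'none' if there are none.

(A,P): NE
(A,Q): not NE [P1→D gives 10>8; P2→P gives 3>0]
(B,P): not NE [P1→A gives 3>1; P2→Q gives 2>0]
(B,Q): not NE [P1→D gives 10>7]
(C,P): not NE [P1→A gives 3>1; P2→Q gives 6>3]
(C,Q): not NE [P1→D gives 10>5]
(D,P): not NE [P1→A gives 3>1; P2→Q gives 5>3]
(D,Q): NE

NE set: (A,P), (D,Q)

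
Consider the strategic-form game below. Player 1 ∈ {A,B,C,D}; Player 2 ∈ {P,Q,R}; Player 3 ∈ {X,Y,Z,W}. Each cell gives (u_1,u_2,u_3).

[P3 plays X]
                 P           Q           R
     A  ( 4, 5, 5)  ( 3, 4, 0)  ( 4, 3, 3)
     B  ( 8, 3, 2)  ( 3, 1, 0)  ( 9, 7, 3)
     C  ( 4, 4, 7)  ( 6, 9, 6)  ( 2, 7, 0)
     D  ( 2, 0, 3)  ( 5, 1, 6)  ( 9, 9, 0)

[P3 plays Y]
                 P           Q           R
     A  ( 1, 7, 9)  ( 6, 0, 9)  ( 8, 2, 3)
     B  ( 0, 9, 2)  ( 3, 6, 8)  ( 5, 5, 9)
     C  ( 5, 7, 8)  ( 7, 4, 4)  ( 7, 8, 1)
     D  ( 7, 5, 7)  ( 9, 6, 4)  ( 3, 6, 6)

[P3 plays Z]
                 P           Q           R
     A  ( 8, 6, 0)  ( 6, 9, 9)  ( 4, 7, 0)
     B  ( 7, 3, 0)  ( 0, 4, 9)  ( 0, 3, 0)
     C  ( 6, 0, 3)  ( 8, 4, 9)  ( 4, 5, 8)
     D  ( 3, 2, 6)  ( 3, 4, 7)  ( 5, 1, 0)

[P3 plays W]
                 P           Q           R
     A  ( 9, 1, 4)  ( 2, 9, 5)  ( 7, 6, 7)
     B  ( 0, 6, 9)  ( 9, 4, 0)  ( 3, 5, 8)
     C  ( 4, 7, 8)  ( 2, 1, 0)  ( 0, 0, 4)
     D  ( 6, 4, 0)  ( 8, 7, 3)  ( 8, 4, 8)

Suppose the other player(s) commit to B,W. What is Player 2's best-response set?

BR_2 = {P}

u_2(P vs B,W) = 6
u_2(Q vs B,W) = 4
u_2(R vs B,W) = 5
max payoff 6 at {P}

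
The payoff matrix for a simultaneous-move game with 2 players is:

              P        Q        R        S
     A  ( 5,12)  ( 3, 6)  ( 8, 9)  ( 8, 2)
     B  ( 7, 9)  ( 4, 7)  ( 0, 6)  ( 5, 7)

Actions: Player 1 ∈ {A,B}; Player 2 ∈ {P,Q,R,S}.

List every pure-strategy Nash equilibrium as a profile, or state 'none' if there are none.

(A,P): not NE [P1→B gives 7>5]
(A,Q): not NE [P1→B gives 4>3; P2→P gives 12>6]
(A,R): not NE [P2→P gives 12>9]
(A,S): not NE [P2→P gives 12>2]
(B,P): NE
(B,Q): not NE [P2→P gives 9>7]
(B,R): not NE [P1→A gives 8>0; P2→P gives 9>6]
(B,S): not NE [P1→A gives 8>5; P2→P gives 9>7]

PSNE = {(B,P)}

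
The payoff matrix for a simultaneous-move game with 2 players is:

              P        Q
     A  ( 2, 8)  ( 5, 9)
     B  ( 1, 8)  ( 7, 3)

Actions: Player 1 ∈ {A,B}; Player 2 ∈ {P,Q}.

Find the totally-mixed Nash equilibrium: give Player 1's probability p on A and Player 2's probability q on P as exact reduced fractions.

P1 indiff ⇒ q·2+(1-q)·5 = q·1+(1-q)·7 ⇒ q(1) = (1-q)(2) ⇒ q = 2/3
P2 indiff ⇒ p·8+(1-p)·8 = p·9+(1-p)·3 ⇒ p(-1) = (1-p)(-5) ⇒ p = 5/6

(p,q) = (5/6, 2/3)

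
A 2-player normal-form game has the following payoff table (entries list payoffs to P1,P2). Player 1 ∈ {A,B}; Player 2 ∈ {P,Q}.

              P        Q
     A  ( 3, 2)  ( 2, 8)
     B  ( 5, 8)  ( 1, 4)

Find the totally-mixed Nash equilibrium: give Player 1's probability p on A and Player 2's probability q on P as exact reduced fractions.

P1 indiff ⇒ q·3+(1-q)·2 = q·5+(1-q)·1 ⇒ q(-2) = (1-q)(-1) ⇒ q = 1/3
P2 indiff ⇒ p·2+(1-p)·8 = p·8+(1-p)·4 ⇒ p(-6) = (1-p)(-4) ⇒ p = 2/5

p=2/5, q=1/3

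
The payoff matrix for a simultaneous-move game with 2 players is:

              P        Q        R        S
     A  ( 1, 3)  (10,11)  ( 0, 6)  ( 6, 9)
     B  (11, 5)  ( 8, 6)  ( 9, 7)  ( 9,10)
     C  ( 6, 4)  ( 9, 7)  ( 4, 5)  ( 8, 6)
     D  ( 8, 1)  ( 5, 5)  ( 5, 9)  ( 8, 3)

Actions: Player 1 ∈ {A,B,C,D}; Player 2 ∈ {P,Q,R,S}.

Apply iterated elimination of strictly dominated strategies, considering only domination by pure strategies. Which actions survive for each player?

P1 drop D (B beats it: P:11>8 Q:8>5 R:9>5 S:9>8)
P2 drop P (Q beats it: A:11>3 B:6>5 C:7>4)
P2 drop R (S beats it: A:9>6 B:10>7 C:6>5)
P1→{A,B,C} P2→{Q,S}

IESDS → P1:{A,B,C} P2:{Q,S}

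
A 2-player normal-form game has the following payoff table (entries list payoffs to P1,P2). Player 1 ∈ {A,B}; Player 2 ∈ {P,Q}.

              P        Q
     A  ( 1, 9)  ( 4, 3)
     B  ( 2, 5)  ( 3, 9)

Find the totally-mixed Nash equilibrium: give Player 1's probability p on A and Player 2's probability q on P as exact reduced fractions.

(p,q) = (2/5, 1/2)

P1 indiff ⇒ q·1+(1-q)·4 = q·2+(1-q)·3 ⇒ q(-1) = (1-q)(-1) ⇒ q = 1/2
P2 indiff ⇒ p·9+(1-p)·5 = p·3+(1-p)·9 ⇒ p(6) = (1-p)(4) ⇒ p = 2/5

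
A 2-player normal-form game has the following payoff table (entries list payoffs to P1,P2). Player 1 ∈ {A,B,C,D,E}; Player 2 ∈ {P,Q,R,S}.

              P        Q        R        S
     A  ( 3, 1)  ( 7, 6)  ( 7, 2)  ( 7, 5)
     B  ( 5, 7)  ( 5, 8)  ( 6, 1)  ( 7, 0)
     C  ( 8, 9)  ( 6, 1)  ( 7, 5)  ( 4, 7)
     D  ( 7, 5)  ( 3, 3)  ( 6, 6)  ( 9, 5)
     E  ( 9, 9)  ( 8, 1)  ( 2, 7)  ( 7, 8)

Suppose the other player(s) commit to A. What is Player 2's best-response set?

argmax u_2 = {Q}

u_2(P vs A) = 1
u_2(Q vs A) = 6
u_2(R vs A) = 2
u_2(S vs A) = 5
max payoff 6 at {Q}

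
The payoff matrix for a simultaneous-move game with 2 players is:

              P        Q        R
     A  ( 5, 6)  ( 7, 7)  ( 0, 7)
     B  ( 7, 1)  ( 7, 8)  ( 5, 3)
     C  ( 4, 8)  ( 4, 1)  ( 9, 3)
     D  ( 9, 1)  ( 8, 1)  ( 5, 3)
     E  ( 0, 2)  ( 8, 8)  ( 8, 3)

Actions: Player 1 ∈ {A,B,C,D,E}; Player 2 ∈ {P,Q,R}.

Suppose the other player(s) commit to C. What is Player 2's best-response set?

argmax u_2 = {P}

u_2(P vs C) = 8
u_2(Q vs C) = 1
u_2(R vs C) = 3
max payoff 8 at {P}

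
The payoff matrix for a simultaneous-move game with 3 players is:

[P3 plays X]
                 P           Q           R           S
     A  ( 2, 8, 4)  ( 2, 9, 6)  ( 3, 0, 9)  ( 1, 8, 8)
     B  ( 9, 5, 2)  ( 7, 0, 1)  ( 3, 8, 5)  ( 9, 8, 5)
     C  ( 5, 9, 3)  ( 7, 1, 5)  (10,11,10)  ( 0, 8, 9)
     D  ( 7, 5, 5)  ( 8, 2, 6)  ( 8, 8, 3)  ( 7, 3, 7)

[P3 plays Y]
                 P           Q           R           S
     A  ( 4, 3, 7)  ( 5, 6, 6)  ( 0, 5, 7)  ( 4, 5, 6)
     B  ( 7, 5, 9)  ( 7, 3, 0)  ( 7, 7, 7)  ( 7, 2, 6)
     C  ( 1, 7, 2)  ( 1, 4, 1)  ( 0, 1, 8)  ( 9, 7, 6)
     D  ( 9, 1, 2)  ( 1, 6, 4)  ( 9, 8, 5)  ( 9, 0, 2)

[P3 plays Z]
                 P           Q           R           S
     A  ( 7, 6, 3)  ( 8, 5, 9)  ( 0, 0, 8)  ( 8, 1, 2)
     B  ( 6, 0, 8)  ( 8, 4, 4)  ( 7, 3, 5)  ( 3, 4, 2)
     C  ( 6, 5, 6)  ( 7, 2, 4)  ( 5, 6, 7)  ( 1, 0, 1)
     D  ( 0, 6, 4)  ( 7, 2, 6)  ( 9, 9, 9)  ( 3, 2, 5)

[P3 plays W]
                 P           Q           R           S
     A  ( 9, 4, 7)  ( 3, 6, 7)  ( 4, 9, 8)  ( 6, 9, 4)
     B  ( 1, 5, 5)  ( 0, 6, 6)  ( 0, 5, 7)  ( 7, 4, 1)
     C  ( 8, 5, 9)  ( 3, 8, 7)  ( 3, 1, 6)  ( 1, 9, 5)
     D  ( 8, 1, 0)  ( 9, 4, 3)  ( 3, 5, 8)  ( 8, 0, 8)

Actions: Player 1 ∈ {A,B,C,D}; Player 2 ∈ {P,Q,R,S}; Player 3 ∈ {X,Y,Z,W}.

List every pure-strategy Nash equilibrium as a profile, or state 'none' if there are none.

(A,P,X): not NE [P1→B gives 9>2; P2→Q gives 9>8; P3→W gives 7>4]
(A,P,Y): not NE [P1→D gives 9>4; P2→Q gives 6>3]
(A,P,Z): not NE [P3→W gives 7>3]
(A,P,W): not NE [P2→S gives 9>4]
(A,Q,X): not NE [P1→D gives 8>2; P3→Z gives 9>6]
(A,Q,Y): not NE [P1→B gives 7>5; P3→Z gives 9>6]
(A,Q,Z): not NE [P2→P gives 6>5]
(A,Q,W): not NE [P1→D gives 9>3; P2→S gives 9>6; P3→Z gives 9>7]
(A,R,X): not NE [P1→C gives 10>3; P2→Q gives 9>0]
(A,R,Y): not NE [P1→D gives 9>0; P2→Q gives 6>5; P3→X gives 9>7]
(A,R,Z): not NE [P1→D gives 9>0; P2→P gives 6>0; P3→X gives 9>8]
(A,R,W): not NE [P3→X gives 9>8]
(A,S,X): not NE [P1→B gives 9>1; P2→Q gives 9>8]
(A,S,Y): not NE [P1→D gives 9>4; P2→Q gives 6>5; P3→X gives 8>6]
(A,S,Z): not NE [P2→P gives 6>1; P3→X gives 8>2]
(A,S,W): not NE [P1→D gives 8>6; P3→X gives 8>4]
(B,P,X): not NE [P2→S gives 8>5; P3→Y gives 9>2]
(B,P,Y): not NE [P1→D gives 9>7; P2→R gives 7>5]
(B,P,Z): not NE [P1→A gives 7>6; P2→S gives 4>0; P3→Y gives 9>8]
(B,P,W): not NE [P1→A gives 9>1; P2→Q gives 6>5; P3→Y gives 9>5]
(B,Q,X): not NE [P1→D gives 8>7; P2→S gives 8>0; P3→W gives 6>1]
(B,Q,Y): not NE [P2→R gives 7>3; P3→W gives 6>0]
(B,Q,Z): not NE [P3→W gives 6>4]
(B,Q,W): not NE [P1→D gives 9>0]
(B,R,X): not NE [P1→C gives 10>3; P3→W gives 7>5]
(B,R,Y): not NE [P1→D gives 9>7]
(B,R,Z): not NE [P1→D gives 9>7; P2→S gives 4>3; P3→W gives 7>5]
(B,R,W): not NE [P1→A gives 4>0; P2→Q gives 6>5]
(B,S,X): not NE [P3→Y gives 6>5]
(B,S,Y): not NE [P1→D gives 9>7; P2→R gives 7>2]
(B,S,Z): not NE [P1→A gives 8>3; P3→Y gives 6>2]
(B,S,W): not NE [P1→D gives 8>7; P2→Q gives 6>4; P3→Y gives 6>1]
(C,P,X): not NE [P1→B gives 9>5; P2→R gives 11>9; P3→W gives 9>3]
(C,P,Y): not NE [P1→D gives 9>1; P3→W gives 9>2]
(C,P,Z): not NE [P1→A gives 7>6; P2→R gives 6>5; P3→W gives 9>6]
(C,P,W): not NE [P1→A gives 9>8; P2→S gives 9>5]
(C,Q,X): not NE [P1→D gives 8>7; P2→R gives 11>1; P3→W gives 7>5]
(C,Q,Y): not NE [P1→B gives 7>1; P2→S gives 7>4; P3→W gives 7>1]
(C,Q,Z): not NE [P1→B gives 8>7; P2→R gives 6>2; P3→W gives 7>4]
(C,Q,W): not NE [P1→D gives 9>3; P2→S gives 9>8]
(C,R,X): NE
(C,R,Y): not NE [P1→D gives 9>0; P2→S gives 7>1; P3→X gives 10>8]
(C,R,Z): not NE [P1→D gives 9>5; P3→X gives 10>7]
(C,R,W): not NE [P1→A gives 4>3; P2→S gives 9>1; P3→X gives 10>6]
(C,S,X): not NE [P1→B gives 9>0; P2→R gives 11>8]
(C,S,Y): not NE [P3→X gives 9>6]
(C,S,Z): not NE [P1→A gives 8>1; P2→R gives 6>0; P3→X gives 9>1]
(C,S,W): not NE [P1→D gives 8>1; P3→X gives 9>5]
(D,P,X): not NE [P1→B gives 9>7; P2→R gives 8>5]
(D,P,Y): not NE [P2→R gives 8>1; P3→X gives 5>2]
(D,P,Z): not NE [P1→A gives 7>0; P2→R gives 9>6; P3→X gives 5>4]
(D,P,W): not NE [P1→A gives 9>8; P2→R gives 5>1; P3→X gives 5>0]
(D,Q,X): not NE [P2→R gives 8>2]
(D,Q,Y): not NE [P1→B gives 7>1; P2→R gives 8>6; P3→Z gives 6>4]
(D,Q,Z): not NE [P1→B gives 8>7; P2→R gives 9>2]
(D,Q,W): not NE [P2→R gives 5>4; P3→Z gives 6>3]
(D,R,X): not NE [P1→C gives 10>8; P3→Z gives 9>3]
(D,R,Y): not NE [P3→Z gives 9>5]
(D,R,Z): NE
(D,R,W): not NE [P1→A gives 4>3; P3→Z gives 9>8]
(D,S,X): not NE [P1→B gives 9>7; P2→R gives 8>3; P3→W gives 8>7]
(D,S,Y): not NE [P2→R gives 8>0; P3→W gives 8>2]
(D,S,Z): not NE [P1→A gives 8>3; P2→R gives 9>2; P3→W gives 8>5]
(D,S,W): not NE [P2→R gives 5>0]

PSNE = {(C,R,X), (D,R,Z)}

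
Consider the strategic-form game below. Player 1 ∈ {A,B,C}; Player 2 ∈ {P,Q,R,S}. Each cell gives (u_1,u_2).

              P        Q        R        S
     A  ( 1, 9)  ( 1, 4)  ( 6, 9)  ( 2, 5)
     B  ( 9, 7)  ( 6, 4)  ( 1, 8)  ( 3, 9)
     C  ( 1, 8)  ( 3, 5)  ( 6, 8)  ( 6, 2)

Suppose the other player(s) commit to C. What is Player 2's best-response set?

argmax u_2 = {P,R}

u_2(P vs C) = 8
u_2(Q vs C) = 5
u_2(R vs C) = 8
u_2(S vs C) = 2
max payoff 8 at {P,R}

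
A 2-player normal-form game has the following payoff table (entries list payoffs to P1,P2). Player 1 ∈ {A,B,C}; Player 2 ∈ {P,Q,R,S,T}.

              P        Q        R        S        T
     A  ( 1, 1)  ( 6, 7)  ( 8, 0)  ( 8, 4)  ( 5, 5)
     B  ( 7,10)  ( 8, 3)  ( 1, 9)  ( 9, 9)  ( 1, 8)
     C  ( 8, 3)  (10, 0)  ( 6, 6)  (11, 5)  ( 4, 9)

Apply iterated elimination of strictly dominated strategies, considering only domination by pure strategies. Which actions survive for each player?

P1 drop B (C beats it: P:8>7 Q:10>8 R:6>1 S:11>9 T:4>1)
P2 drop P (S beats it: A:4>1 C:5>3)
P2 drop R (T beats it: A:5>0 C:9>6)
P2 drop S (T beats it: A:5>4 C:9>5)
P1→{A,C} P2→{Q,T}

Remaining: P1:{A,C} P2:{Q,T}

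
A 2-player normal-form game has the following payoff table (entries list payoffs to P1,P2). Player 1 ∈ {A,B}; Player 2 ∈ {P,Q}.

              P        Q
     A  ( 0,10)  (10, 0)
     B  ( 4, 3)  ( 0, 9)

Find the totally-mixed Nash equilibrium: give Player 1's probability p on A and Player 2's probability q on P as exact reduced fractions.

P1 indiff ⇒ q·0+(1-q)·10 = q·4+(1-q)·0 ⇒ q(-4) = (1-q)(-10) ⇒ q = 5/7
P2 indiff ⇒ p·10+(1-p)·3 = p·0+(1-p)·9 ⇒ p(10) = (1-p)(6) ⇒ p = 3/8

P1 mixes 3/8 on A; P2 mixes 5/7 on P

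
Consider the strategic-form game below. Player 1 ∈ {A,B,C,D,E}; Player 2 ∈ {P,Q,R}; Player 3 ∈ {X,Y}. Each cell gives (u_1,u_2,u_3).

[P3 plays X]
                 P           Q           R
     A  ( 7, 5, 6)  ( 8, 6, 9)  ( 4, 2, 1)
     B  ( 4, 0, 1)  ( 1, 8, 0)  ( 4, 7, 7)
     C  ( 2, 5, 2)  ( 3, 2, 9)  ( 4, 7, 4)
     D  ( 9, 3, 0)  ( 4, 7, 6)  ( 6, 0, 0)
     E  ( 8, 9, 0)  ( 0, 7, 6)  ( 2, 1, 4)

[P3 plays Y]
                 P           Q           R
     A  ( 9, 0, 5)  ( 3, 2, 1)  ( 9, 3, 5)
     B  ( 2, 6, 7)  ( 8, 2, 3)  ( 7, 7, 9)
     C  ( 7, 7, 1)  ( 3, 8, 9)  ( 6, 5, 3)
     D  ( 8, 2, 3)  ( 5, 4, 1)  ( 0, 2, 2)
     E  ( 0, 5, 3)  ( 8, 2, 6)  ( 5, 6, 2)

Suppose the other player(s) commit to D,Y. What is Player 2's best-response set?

P2 best: {Q}

u_2(P vs D,Y) = 2
u_2(Q vs D,Y) = 4
u_2(R vs D,Y) = 2
max payoff 4 at {Q}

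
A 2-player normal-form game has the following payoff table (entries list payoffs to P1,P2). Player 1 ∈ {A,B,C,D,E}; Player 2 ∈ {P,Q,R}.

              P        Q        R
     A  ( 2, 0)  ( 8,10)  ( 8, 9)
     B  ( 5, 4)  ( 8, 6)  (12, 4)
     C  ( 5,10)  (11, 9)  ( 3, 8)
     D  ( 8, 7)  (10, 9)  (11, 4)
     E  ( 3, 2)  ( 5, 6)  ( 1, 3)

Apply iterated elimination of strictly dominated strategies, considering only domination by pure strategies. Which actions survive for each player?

Survivors P1:{C,D} P2:{P,Q}

P1 drop A (D beats it: P:8>2 Q:10>8 R:11>8)
P1 drop E (B beats it: P:5>3 Q:8>5 R:12>1)
P2 drop R (Q beats it: B:6>4 C:9>8 D:9>4)
P1 drop B (D beats it: P:8>5 Q:10>8)
P1→{C,D} P2→{P,Q}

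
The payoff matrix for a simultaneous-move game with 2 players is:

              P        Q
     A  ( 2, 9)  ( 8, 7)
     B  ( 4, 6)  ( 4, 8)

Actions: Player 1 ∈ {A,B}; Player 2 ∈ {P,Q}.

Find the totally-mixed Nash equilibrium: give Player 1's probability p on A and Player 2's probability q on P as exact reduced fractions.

P1 indiff ⇒ q·2+(1-q)·8 = q·4+(1-q)·4 ⇒ q(-2) = (1-q)(-4) ⇒ q = 2/3
P2 indiff ⇒ p·9+(1-p)·6 = p·7+(1-p)·8 ⇒ p(2) = (1-p)(2) ⇒ p = 1/2

(p,q) = (1/2, 2/3)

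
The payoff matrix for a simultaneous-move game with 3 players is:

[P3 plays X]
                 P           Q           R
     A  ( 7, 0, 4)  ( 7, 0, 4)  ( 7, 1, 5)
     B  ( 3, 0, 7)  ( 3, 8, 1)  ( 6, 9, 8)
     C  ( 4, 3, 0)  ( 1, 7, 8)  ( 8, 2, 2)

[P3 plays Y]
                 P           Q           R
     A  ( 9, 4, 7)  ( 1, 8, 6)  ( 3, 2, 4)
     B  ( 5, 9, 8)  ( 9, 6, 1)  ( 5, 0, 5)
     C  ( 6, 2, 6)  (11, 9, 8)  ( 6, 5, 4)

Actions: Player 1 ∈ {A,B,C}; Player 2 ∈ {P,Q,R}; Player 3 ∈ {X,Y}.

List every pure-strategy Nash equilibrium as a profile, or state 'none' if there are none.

(A,P,X): not NE [P2→R gives 1>0; P3→Y gives 7>4]
(A,P,Y): not NE [P2→Q gives 8>4]
(A,Q,X): not NE [P2→R gives 1>0; P3→Y gives 6>4]
(A,Q,Y): not NE [P1→C gives 11>1]
(A,R,X): not NE [P1→C gives 8>7]
(A,R,Y): not NE [P1→C gives 6>3; P2→Q gives 8>2; P3→X gives 5>4]
(B,P,X): not NE [P1→A gives 7>3; P2→R gives 9>0; P3→Y gives 8>7]
(B,P,Y): not NE [P1→A gives 9>5]
(B,Q,X): not NE [P1→A gives 7>3; P2→R gives 9>8]
(B,Q,Y): not NE [P1→C gives 11>9; P2→P gives 9>6]
(B,R,X): not NE [P1→C gives 8>6]
(B,R,Y): not NE [P1→C gives 6>5; P2→P gives 9>0; P3→X gives 8>5]
(C,P,X): not NE [P1→A gives 7>4; P2→Q gives 7>3; P3→Y gives 6>0]
(C,P,Y): not NE [P1→A gives 9>6; P2→Q gives 9>2]
(C,Q,X): not NE [P1→A gives 7>1]
(C,Q,Y): NE
(C,R,X): not NE [P2→Q gives 7>2; P3→Y gives 4>2]
(C,R,Y): not NE [P2→Q gives 9>5]

NE set: (C,Q,Y)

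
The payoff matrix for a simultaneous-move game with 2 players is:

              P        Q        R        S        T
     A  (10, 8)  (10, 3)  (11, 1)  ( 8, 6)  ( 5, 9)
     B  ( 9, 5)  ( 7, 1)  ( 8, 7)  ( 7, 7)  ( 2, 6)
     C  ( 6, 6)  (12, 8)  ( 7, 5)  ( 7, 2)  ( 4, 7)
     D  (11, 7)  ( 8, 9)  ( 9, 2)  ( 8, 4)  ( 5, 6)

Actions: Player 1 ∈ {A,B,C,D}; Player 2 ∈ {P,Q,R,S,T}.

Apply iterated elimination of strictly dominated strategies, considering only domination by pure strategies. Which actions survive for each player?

P1 drop B (A beats it: P:10>9 Q:10>7 R:11>8 S:8>7 T:5>2)
P2 drop R (P beats it: A:8>1 C:6>5 D:7>2)
P2 drop S (P beats it: A:8>6 C:6>2 D:7>4)
P1→{A,C,D} P2→{P,Q,T}

Survivors P1:{A,C,D} P2:{P,Q,T}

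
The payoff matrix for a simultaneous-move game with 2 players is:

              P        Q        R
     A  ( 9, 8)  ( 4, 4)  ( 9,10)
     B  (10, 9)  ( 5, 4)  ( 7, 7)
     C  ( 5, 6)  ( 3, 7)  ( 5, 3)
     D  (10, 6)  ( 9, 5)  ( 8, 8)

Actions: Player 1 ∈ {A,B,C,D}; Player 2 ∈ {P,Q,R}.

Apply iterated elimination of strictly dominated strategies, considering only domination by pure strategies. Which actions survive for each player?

P1 drop C (A beats it: P:9>5 Q:4>3 R:9>5)
P2 drop Q (P beats it: A:8>4 B:9>4 D:6>5)
P1→{A,B,D} P2→{P,R}

IESDS → P1:{A,B,D} P2:{P,R}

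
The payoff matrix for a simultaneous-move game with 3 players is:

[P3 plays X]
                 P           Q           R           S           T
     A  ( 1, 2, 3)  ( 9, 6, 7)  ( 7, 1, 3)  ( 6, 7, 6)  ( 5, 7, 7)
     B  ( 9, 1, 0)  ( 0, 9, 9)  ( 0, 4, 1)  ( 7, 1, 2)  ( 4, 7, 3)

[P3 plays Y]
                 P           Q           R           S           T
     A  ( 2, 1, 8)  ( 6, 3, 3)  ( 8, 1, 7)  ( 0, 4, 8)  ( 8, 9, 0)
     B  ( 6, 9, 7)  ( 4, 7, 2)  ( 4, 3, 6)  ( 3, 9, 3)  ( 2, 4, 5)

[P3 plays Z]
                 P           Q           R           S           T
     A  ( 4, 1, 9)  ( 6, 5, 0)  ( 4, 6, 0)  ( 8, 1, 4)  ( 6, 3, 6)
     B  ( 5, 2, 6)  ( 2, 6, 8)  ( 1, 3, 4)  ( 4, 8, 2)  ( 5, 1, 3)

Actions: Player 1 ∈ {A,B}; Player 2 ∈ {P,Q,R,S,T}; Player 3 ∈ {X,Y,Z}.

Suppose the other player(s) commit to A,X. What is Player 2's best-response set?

u_2(P vs A,X) = 2
u_2(Q vs A,X) = 6
u_2(R vs A,X) = 1
u_2(S vs A,X) = 7
u_2(T vs A,X) = 7
max payoff 7 at {S,T}

BR_2 = {S,T}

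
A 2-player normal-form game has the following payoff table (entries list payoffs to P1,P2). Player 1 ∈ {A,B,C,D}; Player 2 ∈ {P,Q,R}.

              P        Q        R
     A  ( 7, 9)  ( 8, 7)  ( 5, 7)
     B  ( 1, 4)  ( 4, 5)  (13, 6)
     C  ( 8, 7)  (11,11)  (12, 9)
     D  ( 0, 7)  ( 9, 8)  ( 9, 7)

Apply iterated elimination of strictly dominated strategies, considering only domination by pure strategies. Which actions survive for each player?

IESDS → P1:{B,C} P2:{Q,R}

P1 drop A (C beats it: P:8>7 Q:11>8 R:12>5)
P1 drop D (C beats it: P:8>0 Q:11>9 R:12>9)
P2 drop P (Q beats it: B:5>4 C:11>7)
P1→{B,C} P2→{Q,R}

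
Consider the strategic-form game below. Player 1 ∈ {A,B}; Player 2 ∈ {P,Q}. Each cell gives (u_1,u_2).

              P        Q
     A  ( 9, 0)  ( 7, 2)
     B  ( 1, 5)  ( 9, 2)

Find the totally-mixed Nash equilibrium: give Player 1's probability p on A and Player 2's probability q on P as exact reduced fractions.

(p,q) = (3/5, 1/5)

P1 indiff ⇒ q·9+(1-q)·7 = q·1+(1-q)·9 ⇒ q(8) = (1-q)(2) ⇒ q = 1/5
P2 indiff ⇒ p·0+(1-p)·5 = p·2+(1-p)·2 ⇒ p(-2) = (1-p)(-3) ⇒ p = 3/5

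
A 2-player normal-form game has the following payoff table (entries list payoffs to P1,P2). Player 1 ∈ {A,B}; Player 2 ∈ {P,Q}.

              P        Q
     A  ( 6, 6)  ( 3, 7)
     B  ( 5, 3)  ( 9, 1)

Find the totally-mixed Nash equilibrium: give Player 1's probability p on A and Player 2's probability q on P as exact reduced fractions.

P1 indiff ⇒ q·6+(1-q)·3 = q·5+(1-q)·9 ⇒ q(1) = (1-q)(6) ⇒ q = 6/7
P2 indiff ⇒ p·6+(1-p)·3 = p·7+(1-p)·1 ⇒ p(-1) = (1-p)(-2) ⇒ p = 2/3

p=2/3, q=6/7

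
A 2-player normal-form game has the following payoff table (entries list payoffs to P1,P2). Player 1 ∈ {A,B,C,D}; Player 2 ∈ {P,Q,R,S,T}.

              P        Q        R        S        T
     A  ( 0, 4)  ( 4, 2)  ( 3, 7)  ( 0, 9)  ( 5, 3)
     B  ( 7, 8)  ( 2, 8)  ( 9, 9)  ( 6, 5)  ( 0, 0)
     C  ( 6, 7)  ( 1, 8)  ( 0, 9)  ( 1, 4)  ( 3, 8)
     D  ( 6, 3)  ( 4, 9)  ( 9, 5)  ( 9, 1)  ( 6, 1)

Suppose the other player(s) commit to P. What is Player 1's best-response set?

u_1(A vs P) = 0
u_1(B vs P) = 7
u_1(C vs P) = 6
u_1(D vs P) = 6
max payoff 7 at {B}

P1 best: {B}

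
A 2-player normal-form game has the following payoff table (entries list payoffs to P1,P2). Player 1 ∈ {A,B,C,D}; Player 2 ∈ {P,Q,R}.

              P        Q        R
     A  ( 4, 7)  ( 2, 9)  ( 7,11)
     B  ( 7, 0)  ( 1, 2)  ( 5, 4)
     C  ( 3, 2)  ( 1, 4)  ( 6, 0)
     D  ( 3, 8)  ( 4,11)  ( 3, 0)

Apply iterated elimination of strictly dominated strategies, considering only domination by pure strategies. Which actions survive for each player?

IESDS → P1:{A,D} P2:{Q,R}

P1 drop C (A beats it: P:4>3 Q:2>1 R:7>6)
P2 drop P (Q beats it: A:9>7 B:2>0 D:11>8)
P1 drop B (A beats it: Q:2>1 R:7>5)
P1→{A,D} P2→{Q,R}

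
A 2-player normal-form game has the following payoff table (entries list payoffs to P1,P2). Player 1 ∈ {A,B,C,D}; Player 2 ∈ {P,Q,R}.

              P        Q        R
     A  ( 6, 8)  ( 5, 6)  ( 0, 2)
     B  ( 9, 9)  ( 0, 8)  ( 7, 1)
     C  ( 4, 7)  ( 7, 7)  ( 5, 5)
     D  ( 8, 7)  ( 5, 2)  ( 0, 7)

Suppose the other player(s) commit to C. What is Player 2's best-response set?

u_2(P vs C) = 7
u_2(Q vs C) = 7
u_2(R vs C) = 5
max payoff 7 at {P,Q}

P2 best: {P,Q}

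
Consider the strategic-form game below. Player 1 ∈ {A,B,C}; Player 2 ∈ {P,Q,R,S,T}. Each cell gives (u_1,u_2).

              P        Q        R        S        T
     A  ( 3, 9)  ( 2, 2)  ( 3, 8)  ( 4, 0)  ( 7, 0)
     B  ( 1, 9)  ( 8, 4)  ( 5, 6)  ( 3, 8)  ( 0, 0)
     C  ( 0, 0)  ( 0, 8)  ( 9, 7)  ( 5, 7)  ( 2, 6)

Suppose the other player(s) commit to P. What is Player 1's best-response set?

u_1(A vs P) = 3
u_1(B vs P) = 1
u_1(C vs P) = 0
max payoff 3 at {A}

BR_1 = {A}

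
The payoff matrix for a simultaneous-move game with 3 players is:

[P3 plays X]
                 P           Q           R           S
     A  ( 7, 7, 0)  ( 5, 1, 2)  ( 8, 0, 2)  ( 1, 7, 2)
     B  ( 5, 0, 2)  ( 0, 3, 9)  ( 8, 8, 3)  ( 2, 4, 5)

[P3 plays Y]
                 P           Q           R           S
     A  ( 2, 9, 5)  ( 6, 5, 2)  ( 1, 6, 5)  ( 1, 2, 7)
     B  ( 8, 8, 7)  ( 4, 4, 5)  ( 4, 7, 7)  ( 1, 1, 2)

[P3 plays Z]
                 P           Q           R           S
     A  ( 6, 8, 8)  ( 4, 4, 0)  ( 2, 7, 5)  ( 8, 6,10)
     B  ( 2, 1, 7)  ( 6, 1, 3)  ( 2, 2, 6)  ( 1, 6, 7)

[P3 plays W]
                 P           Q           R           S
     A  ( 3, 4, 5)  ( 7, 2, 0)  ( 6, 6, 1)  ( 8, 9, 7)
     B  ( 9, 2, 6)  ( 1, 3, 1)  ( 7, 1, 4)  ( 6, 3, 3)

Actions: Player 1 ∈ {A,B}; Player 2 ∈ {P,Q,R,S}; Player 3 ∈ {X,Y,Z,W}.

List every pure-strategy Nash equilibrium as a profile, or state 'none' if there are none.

(A,P,X): not NE [P3→Z gives 8>0]
(A,P,Y): not NE [P1→B gives 8>2; P3→Z gives 8>5]
(A,P,Z): NE
(A,P,W): not NE [P1→B gives 9>3; P2→S gives 9>4; P3→Z gives 8>5]
(A,Q,X): not NE [P2→S gives 7>1]
(A,Q,Y): not NE [P2→P gives 9>5]
(A,Q,Z): not NE [P1→B gives 6>4; P2→P gives 8>4; P3→Y gives 2>0]
(A,Q,W): not NE [P2→S gives 9>2; P3→Y gives 2>0]
(A,R,X): not NE [P2→S gives 7>0; P3→Z gives 5>2]
(A,R,Y): not NE [P1→B gives 4>1; P2→P gives 9>6]
(A,R,Z): not NE [P2→P gives 8>7]
(A,R,W): not NE [P1→B gives 7>6; P2→S gives 9>6; P3→Z gives 5>1]
(A,S,X): not NE [P1→B gives 2>1; P3→Z gives 10>2]
(A,S,Y): not NE [P2→P gives 9>2; P3→Z gives 10>7]
(A,S,Z): not NE [P2→P gives 8>6]
(A,S,W): not NE [P3→Z gives 10>7]
(B,P,X): not NE [P1→A gives 7>5; P2→R gives 8>0; P3→Z gives 7>2]
(B,P,Y): NE
(B,P,Z): not NE [P1→A gives 6>2; P2→S gives 6>1]
(B,P,W): not NE [P2→S gives 3>2; P3→Z gives 7>6]
(B,Q,X): not NE [P1→A gives 5>0; P2→R gives 8>3]
(B,Q,Y): not NE [P1→A gives 6>4; P2→P gives 8>4; P3→X gives 9>5]
(B,Q,Z): not NE [P2→S gives 6>1; P3→X gives 9>3]
(B,Q,W): not NE [P1→A gives 7>1; P3→X gives 9>1]
(B,R,X): not NE [P3→Y gives 7>3]
(B,R,Y): not NE [P2→P gives 8>7]
(B,R,Z): not NE [P2→S gives 6>2; P3→Y gives 7>6]
(B,R,W): not NE [P2→S gives 3>1; P3→Y gives 7>4]
(B,S,X): not NE [P2→R gives 8>4; P3→Z gives 7>5]
(B,S,Y): not NE [P2→P gives 8>1; P3→Z gives 7>2]
(B,S,Z): not NE [P1→A gives 8>1]
(B,S,W): not NE [P1→A gives 8>6; P3→Z gives 7>3]

NE set: (A,P,Z), (B,P,Y)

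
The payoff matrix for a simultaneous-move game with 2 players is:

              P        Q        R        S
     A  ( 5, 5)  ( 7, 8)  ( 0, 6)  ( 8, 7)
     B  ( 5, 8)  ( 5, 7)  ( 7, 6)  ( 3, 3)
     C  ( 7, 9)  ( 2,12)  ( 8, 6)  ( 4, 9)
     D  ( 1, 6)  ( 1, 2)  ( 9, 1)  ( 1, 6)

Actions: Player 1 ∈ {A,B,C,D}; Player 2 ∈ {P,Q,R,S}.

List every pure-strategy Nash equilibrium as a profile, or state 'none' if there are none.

PSNE = {(A,Q)}

(A,P): not NE [P1→C gives 7>5; P2→Q gives 8>5]
(A,Q): NE
(A,R): not NE [P1→D gives 9>0; P2→Q gives 8>6]
(A,S): not NE [P2→Q gives 8>7]
(B,P): not NE [P1→C gives 7>5]
(B,Q): not NE [P1→A gives 7>5; P2→P gives 8>7]
(B,R): not NE [P1→D gives 9>7; P2→P gives 8>6]
(B,S): not NE [P1→A gives 8>3; P2→P gives 8>3]
(C,P): not NE [P2→Q gives 12>9]
(C,Q): not NE [P1→A gives 7>2]
(C,R): not NE [P1→D gives 9>8; P2→Q gives 12>6]
(C,S): not NE [P1→A gives 8>4; P2→Q gives 12>9]
(D,P): not NE [P1→C gives 7>1]
(D,Q): not NE [P1→A gives 7>1; P2→S gives 6>2]
(D,R): not NE [P2→S gives 6>1]
(D,S): not NE [P1→A gives 8>1]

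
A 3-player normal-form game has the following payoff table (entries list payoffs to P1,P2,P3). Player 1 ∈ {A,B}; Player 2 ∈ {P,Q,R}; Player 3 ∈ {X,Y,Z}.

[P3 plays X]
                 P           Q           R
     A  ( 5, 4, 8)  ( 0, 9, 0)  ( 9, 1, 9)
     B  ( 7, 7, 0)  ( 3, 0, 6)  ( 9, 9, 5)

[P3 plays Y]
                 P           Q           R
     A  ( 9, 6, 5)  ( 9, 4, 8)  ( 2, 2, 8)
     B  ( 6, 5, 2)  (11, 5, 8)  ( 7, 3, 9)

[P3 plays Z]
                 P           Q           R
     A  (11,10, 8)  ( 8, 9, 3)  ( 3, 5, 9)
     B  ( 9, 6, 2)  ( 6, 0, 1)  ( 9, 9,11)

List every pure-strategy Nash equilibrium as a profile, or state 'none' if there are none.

(A,P,X): not NE [P1→B gives 7>5; P2→Q gives 9>4]
(A,P,Y): not NE [P3→Z gives 8>5]
(A,P,Z): NE
(A,Q,X): not NE [P1→B gives 3>0; P3→Y gives 8>0]
(A,Q,Y): not NE [P1→B gives 11>9; P2→P gives 6>4]
(A,Q,Z): not NE [P2→P gives 10>9; P3→Y gives 8>3]
(A,R,X): not NE [P2→Q gives 9>1]
(A,R,Y): not NE [P1→B gives 7>2; P2→P gives 6>2; P3→Z gives 9>8]
(A,R,Z): not NE [P1→B gives 9>3; P2→P gives 10>5]
(B,P,X): not NE [P2→R gives 9>7; P3→Z gives 2>0]
(B,P,Y): not NE [P1→A gives 9>6]
(B,P,Z): not NE [P1→A gives 11>9; P2→R gives 9>6]
(B,Q,X): not NE [P2→R gives 9>0; P3→Y gives 8>6]
(B,Q,Y): NE
(B,Q,Z): not NE [P1→A gives 8>6; P2→R gives 9>0; P3→Y gives 8>1]
(B,R,X): not NE [P3→Z gives 11>5]
(B,R,Y): not NE [P2→Q gives 5>3; P3→Z gives 11>9]
(B,R,Z): NE

Nash profiles: (A,P,Z), (B,Q,Y), (B,R,Z)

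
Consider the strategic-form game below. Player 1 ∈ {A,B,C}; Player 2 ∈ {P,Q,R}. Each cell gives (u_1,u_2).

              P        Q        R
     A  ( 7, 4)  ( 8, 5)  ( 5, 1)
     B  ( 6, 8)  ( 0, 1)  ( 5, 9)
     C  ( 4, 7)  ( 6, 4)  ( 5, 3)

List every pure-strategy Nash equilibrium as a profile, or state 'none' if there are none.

NE set: (A,Q), (B,R)

(A,P): not NE [P2→Q gives 5>4]
(A,Q): NE
(A,R): not NE [P2→Q gives 5>1]
(B,P): not NE [P1→A gives 7>6; P2→R gives 9>8]
(B,Q): not NE [P1→A gives 8>0; P2→R gives 9>1]
(B,R): NE
(C,P): not NE [P1→A gives 7>4]
(C,Q): not NE [P1→A gives 8>6; P2→P gives 7>4]
(C,R): not NE [P2→P gives 7>3]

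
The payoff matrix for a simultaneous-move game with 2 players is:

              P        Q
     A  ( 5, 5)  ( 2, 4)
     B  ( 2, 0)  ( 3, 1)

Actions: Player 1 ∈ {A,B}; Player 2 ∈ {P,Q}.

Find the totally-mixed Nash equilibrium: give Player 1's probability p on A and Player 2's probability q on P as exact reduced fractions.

P1 mixes 1/2 on A; P2 mixes 1/4 on P

P1 indiff ⇒ q·5+(1-q)·2 = q·2+(1-q)·3 ⇒ q(3) = (1-q)(1) ⇒ q = 1/4
P2 indiff ⇒ p·5+(1-p)·0 = p·4+(1-p)·1 ⇒ p(1) = (1-p)(1) ⇒ p = 1/2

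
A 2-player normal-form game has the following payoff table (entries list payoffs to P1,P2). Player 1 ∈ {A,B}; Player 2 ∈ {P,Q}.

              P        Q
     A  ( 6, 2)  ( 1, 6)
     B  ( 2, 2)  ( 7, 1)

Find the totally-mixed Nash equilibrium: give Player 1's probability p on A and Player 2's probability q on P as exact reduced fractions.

P1 indiff ⇒ q·6+(1-q)·1 = q·2+(1-q)·7 ⇒ q(4) = (1-q)(6) ⇒ q = 3/5
P2 indiff ⇒ p·2+(1-p)·2 = p·6+(1-p)·1 ⇒ p(-4) = (1-p)(-1) ⇒ p = 1/5

P1 mixes 1/5 on A; P2 mixes 3/5 on P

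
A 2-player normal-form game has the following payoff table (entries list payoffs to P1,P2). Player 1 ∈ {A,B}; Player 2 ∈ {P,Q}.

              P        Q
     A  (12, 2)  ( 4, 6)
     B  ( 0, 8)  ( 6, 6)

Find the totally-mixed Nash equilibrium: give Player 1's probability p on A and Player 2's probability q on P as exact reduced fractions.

P1 indiff ⇒ q·12+(1-q)·4 = q·0+(1-q)·6 ⇒ q(12) = (1-q)(2) ⇒ q = 1/7
P2 indiff ⇒ p·2+(1-p)·8 = p·6+(1-p)·6 ⇒ p(-4) = (1-p)(-2) ⇒ p = 1/3

p=1/3, q=1/7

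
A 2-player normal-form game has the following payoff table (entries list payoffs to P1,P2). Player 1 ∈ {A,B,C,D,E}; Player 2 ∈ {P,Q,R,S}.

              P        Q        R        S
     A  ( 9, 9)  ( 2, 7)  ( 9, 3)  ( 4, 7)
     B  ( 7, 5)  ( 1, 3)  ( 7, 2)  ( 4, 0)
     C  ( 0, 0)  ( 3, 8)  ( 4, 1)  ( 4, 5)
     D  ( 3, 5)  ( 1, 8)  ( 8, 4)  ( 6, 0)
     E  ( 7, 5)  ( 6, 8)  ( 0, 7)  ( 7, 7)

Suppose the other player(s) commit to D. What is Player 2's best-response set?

u_2(P vs D) = 5
u_2(Q vs D) = 8
u_2(R vs D) = 4
u_2(S vs D) = 0
max payoff 8 at {Q}

P2 best: {Q}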